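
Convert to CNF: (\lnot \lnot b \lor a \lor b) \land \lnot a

(b \lor a) \land \lnot a

(\lnot \lnot b \lor a \lor b) \land \lnot a
≡ (b \lor a \lor b) \land \lnot a   (double negation)
≡ (b \lor a) \land \lnot a   (simplify)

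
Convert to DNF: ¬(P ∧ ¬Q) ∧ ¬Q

¬P ∧ ¬Q

¬(P ∧ ¬Q) ∧ ¬Q
= (¬P ∨ ¬¬Q) ∧ ¬Q   [De Morgan]
= (¬P ∨ Q) ∧ ¬Q   [double negation]
= ¬P ∧ ¬Q ∨ Q ∧ ¬Q   [distribute ∧ over ∨]
= ¬P ∧ ¬Q   [simplify]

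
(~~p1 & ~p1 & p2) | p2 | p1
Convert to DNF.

p2 | p1

(~~p1 & ~p1 & p2) | p2 | p1
≡ (p1 & ~p1 & p2) | p2 | p1   (double negation)
≡ p2 | p1   (simplify)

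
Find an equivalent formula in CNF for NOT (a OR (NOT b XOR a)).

NOT a AND (b OR a)

NOT (a OR (NOT b XOR a))
⇔ NOT (a OR ((NOT b OR a) AND NOT (NOT b AND a)))   [expand XOR]
⇔ NOT a AND NOT ((NOT b OR a) AND NOT (NOT b AND a))   [De Morgan]
⇔ NOT a AND (NOT (NOT b OR a) OR NOT NOT (NOT b AND a))   [De Morgan]
⇔ NOT a AND ((NOT NOT b AND NOT a) OR NOT NOT (NOT b AND a))   [De Morgan]
⇔ NOT a AND ((b AND NOT a) OR NOT NOT (NOT b AND a))   [double negation]
⇔ NOT a AND ((b AND NOT a) OR (NOT b AND a))   [double negation]
⇔ NOT a AND (b OR NOT b) AND (b OR a) AND (NOT a OR NOT b) AND (NOT a OR a)   [distribute OR over AND]
⇔ NOT a AND (b OR a)   [simplify]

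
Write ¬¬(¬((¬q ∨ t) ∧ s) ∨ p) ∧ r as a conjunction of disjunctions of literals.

¬¬(¬((¬q ∨ t) ∧ s) ∨ p) ∧ r
≡ (¬((¬q ∨ t) ∧ s) ∨ p) ∧ r   [double negation]
≡ (¬(¬q ∨ t) ∨ ¬s ∨ p) ∧ r   [De Morgan]
≡ ((¬¬q ∧ ¬t) ∨ ¬s ∨ p) ∧ r   [De Morgan]
≡ ((q ∧ ¬t) ∨ ¬s ∨ p) ∧ r   [double negation]
≡ (q ∨ ¬s ∨ p) ∧ (¬t ∨ ¬s ∨ p) ∧ r   [distribute ∨ over ∧]

(q ∨ ¬s ∨ p) ∧ (¬t ∨ ¬s ∨ p) ∧ r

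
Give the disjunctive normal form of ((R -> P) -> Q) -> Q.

((R -> P) -> Q) -> Q
= ~((R -> P) -> Q) | Q   [eliminate ->]
= ~(~(R -> P) | Q) | Q   [eliminate ->]
= ~(~(~R | P) | Q) | Q   [eliminate ->]
= (~~(~R | P) & ~Q) | Q   [De Morgan]
= ((~R | P) & ~Q) | Q   [double negation]
= (~R & ~Q) | (P & ~Q) | Q   [distribute & over |]

(~R & ~Q) | (P & ~Q) | Q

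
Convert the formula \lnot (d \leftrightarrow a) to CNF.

\lnot (d \leftrightarrow a)
⇔ \lnot ((d \to a) \land (a \to d))   (eliminate \leftrightarrow)
⇔ \lnot ((\lnot d \lor a) \land (a \to d))   (eliminate \to)
⇔ \lnot ((\lnot d \lor a) \land (\lnot a \lor d))   (eliminate \to)
⇔ \lnot (\lnot d \lor a) \lor \lnot (\lnot a \lor d)   (De Morgan)
⇔ (\lnot \lnot d \land \lnot a) \lor \lnot (\lnot a \lor d)   (De Morgan)
⇔ (d \land \lnot a) \lor \lnot (\lnot a \lor d)   (double negation)
⇔ (d \land \lnot a) \lor (\lnot \lnot a \land \lnot d)   (De Morgan)
⇔ (d \land \lnot a) \lor (a \land \lnot d)   (double negation)
⇔ (d \lor a) \land (d \lor \lnot d) \land (\lnot a \lor a) \land (\lnot a \lor \lnot d)   (distribute \lor over \land)
⇔ (d \lor a) \land (\lnot a \lor \lnot d)   (simplify)

(d \lor a) \land (\lnot a \lor \lnot d)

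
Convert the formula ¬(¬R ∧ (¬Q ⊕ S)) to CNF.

¬(¬R ∧ (¬Q ⊕ S))
≡ ¬(¬R ∧ (¬Q ∨ S) ∧ ¬(¬Q ∧ S))   [expand ⊕]
≡ ¬¬R ∨ ¬(¬Q ∨ S) ∨ ¬¬(¬Q ∧ S)   [De Morgan]
≡ R ∨ ¬(¬Q ∨ S) ∨ ¬¬(¬Q ∧ S)   [double negation]
≡ R ∨ (¬¬Q ∧ ¬S) ∨ ¬¬(¬Q ∧ S)   [De Morgan]
≡ R ∨ (Q ∧ ¬S) ∨ ¬¬(¬Q ∧ S)   [double negation]
≡ R ∨ (Q ∧ ¬S) ∨ (¬Q ∧ S)   [double negation]
≡ (R ∨ Q ∨ ¬Q) ∧ (R ∨ Q ∨ S) ∧ (R ∨ ¬S ∨ ¬Q) ∧ (R ∨ ¬S ∨ S)   [distribute ∨ over ∧]
≡ (R ∨ Q ∨ S) ∧ (R ∨ ¬S ∨ ¬Q)   [simplify]

(R ∨ Q ∨ S) ∧ (R ∨ ¬S ∨ ¬Q)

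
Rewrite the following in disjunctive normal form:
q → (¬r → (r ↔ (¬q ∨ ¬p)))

q → (¬r → (r ↔ (¬q ∨ ¬p)))
≡ ¬q ∨ (¬r → (r ↔ (¬q ∨ ¬p)))   [eliminate →]
≡ ¬q ∨ ¬¬r ∨ (r ↔ (¬q ∨ ¬p))   [eliminate →]
≡ ¬q ∨ ¬¬r ∨ ((r → (¬q ∨ ¬p)) ∧ ((¬q ∨ ¬p) → r))   [eliminate ↔]
≡ ¬q ∨ ¬¬r ∨ ((¬r ∨ ¬q ∨ ¬p) ∧ ((¬q ∨ ¬p) → r))   [eliminate →]
≡ ¬q ∨ ¬¬r ∨ ((¬r ∨ ¬q ∨ ¬p) ∧ (¬(¬q ∨ ¬p) ∨ r))   [eliminate →]
≡ ¬q ∨ r ∨ ((¬r ∨ ¬q ∨ ¬p) ∧ (¬(¬q ∨ ¬p) ∨ r))   [double negation]
≡ ¬q ∨ r ∨ ((¬r ∨ ¬q ∨ ¬p) ∧ ((¬¬q ∧ ¬¬p) ∨ r))   [De Morgan]
≡ ¬q ∨ r ∨ ((¬r ∨ ¬q ∨ ¬p) ∧ ((q ∧ ¬¬p) ∨ r))   [double negation]
≡ ¬q ∨ r ∨ ((¬r ∨ ¬q ∨ ¬p) ∧ ((q ∧ p) ∨ r))   [double negation]
≡ ¬q ∨ r ∨ (¬r ∧ q ∧ p) ∨ (¬r ∧ r) ∨ (¬q ∧ q ∧ p) ∨ (¬q ∧ r) ∨ (¬p ∧ q ∧ p) ∨ (¬p ∧ r)   [distribute ∧ over ∨]
≡ ¬q ∨ r ∨ (¬r ∧ q ∧ p)   [simplify]

¬q ∨ r ∨ (¬r ∧ q ∧ p)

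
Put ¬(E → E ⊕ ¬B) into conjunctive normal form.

¬(E → E ⊕ ¬B)
≡ ¬(¬E ∨ (E ⊕ ¬B))
≡ ¬(¬E ∨ (E ∨ ¬B) ∧ ¬(E ∧ ¬B))
≡ ¬¬E ∧ ¬((E ∨ ¬B) ∧ ¬(E ∧ ¬B))
≡ E ∧ ¬((E ∨ ¬B) ∧ ¬(E ∧ ¬B))
≡ E ∧ (¬(E ∨ ¬B) ∨ ¬¬(E ∧ ¬B))
≡ E ∧ (¬E ∧ ¬¬B ∨ ¬¬(E ∧ ¬B))
≡ E ∧ (¬E ∧ B ∨ ¬¬(E ∧ ¬B))
≡ E ∧ (¬E ∧ B ∨ E ∧ ¬B)
≡ E ∧ (¬E ∨ E) ∧ (¬E ∨ ¬B) ∧ (B ∨ E) ∧ (B ∨ ¬B)
≡ E ∧ (¬E ∨ ¬B)

E ∧ (¬E ∨ ¬B)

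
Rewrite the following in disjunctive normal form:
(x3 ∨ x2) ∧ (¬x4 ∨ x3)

x3 ∨ (x2 ∧ ¬x4)

(x3 ∨ x2) ∧ (¬x4 ∨ x3)
≡ (x3 ∧ ¬x4) ∨ (x3 ∧ x3) ∨ (x2 ∧ ¬x4) ∨ (x2 ∧ x3)   [distribute ∧ over ∨]
≡ x3 ∨ (x2 ∧ ¬x4)   [simplify]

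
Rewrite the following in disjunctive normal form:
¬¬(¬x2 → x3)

¬¬(¬x2 → x3)
≡ ¬¬(¬¬x2 ∨ x3)
≡ ¬¬x2 ∨ x3
≡ x2 ∨ x3

x2 ∨ x3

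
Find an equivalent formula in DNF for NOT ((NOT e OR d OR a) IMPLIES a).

NOT ((NOT e OR d OR a) IMPLIES a)
⇔ NOT (NOT (NOT e OR d OR a) OR a)   [eliminate IMPLIES]
⇔ NOT NOT (NOT e OR d OR a) AND NOT a   [De Morgan]
⇔ (NOT e OR d OR a) AND NOT a   [double negation]
⇔ (NOT e AND NOT a) OR (d AND NOT a) OR (a AND NOT a)   [distribute AND over OR]
⇔ (NOT e AND NOT a) OR (d AND NOT a)   [simplify]

(NOT e AND NOT a) OR (d AND NOT a)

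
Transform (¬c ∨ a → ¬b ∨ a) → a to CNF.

(¬c ∨ a) ∧ (b ∨ a)

(¬c ∨ a → ¬b ∨ a) → a
= ¬(¬c ∨ a → ¬b ∨ a) ∨ a   [eliminate →]
= ¬(¬(¬c ∨ a) ∨ ¬b ∨ a) ∨ a   [eliminate →]
= ¬¬(¬c ∨ a) ∧ ¬¬b ∧ ¬a ∨ a   [De Morgan]
= (¬c ∨ a) ∧ ¬¬b ∧ ¬a ∨ a   [double negation]
= (¬c ∨ a) ∧ b ∧ ¬a ∨ a   [double negation]
= (¬c ∨ a ∨ a) ∧ (b ∨ a) ∧ (¬a ∨ a)   [distribute ∨ over ∧]
= (¬c ∨ a) ∧ (b ∨ a)   [simplify]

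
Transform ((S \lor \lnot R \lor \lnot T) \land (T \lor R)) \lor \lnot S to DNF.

((S \lor \lnot R \lor \lnot T) \land (T \lor R)) \lor \lnot S
⇔ (S \land T) \lor (S \land R) \lor (\lnot R \land T) \lor (\lnot R \land R) \lor (\lnot T \land T) \lor (\lnot T \land R) \lor \lnot S   (distribute \land over \lor)
⇔ (S \land T) \lor (S \land R) \lor (\lnot R \land T) \lor (\lnot T \land R) \lor \lnot S   (simplify)

(S \land T) \lor (S \land R) \lor (\lnot R \land T) \lor (\lnot T \land R) \lor \lnot S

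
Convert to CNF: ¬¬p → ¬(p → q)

¬¬p → ¬(p → q)
= ¬¬¬p ∨ ¬(p → q)
= ¬¬¬p ∨ ¬(¬p ∨ q)
= ¬p ∨ ¬(¬p ∨ q)
= ¬p ∨ (¬¬p ∧ ¬q)
= ¬p ∨ (p ∧ ¬q)
= (¬p ∨ p) ∧ (¬p ∨ ¬q)
= ¬p ∨ ¬q

¬p ∨ ¬q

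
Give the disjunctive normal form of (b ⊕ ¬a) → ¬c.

(¬b ∧ a) ∨ (¬a ∧ b) ∨ ¬c

(b ⊕ ¬a) → ¬c
= ¬(b ⊕ ¬a) ∨ ¬c
= ¬((b ∧ ¬¬a) ∨ (¬b ∧ ¬a)) ∨ ¬c
= (¬(b ∧ ¬¬a) ∧ ¬(¬b ∧ ¬a)) ∨ ¬c
= ((¬b ∨ ¬¬¬a) ∧ ¬(¬b ∧ ¬a)) ∨ ¬c
= ((¬b ∨ ¬a) ∧ ¬(¬b ∧ ¬a)) ∨ ¬c
= ((¬b ∨ ¬a) ∧ (¬¬b ∨ ¬¬a)) ∨ ¬c
= ((¬b ∨ ¬a) ∧ (b ∨ ¬¬a)) ∨ ¬c
= ((¬b ∨ ¬a) ∧ (b ∨ a)) ∨ ¬c
= (¬b ∧ b) ∨ (¬b ∧ a) ∨ (¬a ∧ b) ∨ (¬a ∧ a) ∨ ¬c
= (¬b ∧ a) ∨ (¬a ∧ b) ∨ ¬c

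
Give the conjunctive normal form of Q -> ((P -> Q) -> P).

Q -> ((P -> Q) -> P)
≡ ~Q | ((P -> Q) -> P)   — eliminate ->
≡ ~Q | ~(P -> Q) | P   — eliminate ->
≡ ~Q | ~(~P | Q) | P   — eliminate ->
≡ ~Q | (~~P & ~Q) | P   — De Morgan
≡ ~Q | (P & ~Q) | P   — double negation
≡ (~Q | P | P) & (~Q | ~Q | P)   — distribute | over &
≡ ~Q | P   — simplify

~Q | P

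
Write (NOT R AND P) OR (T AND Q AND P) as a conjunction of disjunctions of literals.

(NOT R OR T) AND (NOT R OR Q) AND P

(NOT R AND P) OR (T AND Q AND P)
≡ (NOT R OR T) AND (NOT R OR Q) AND (NOT R OR P) AND (P OR T) AND (P OR Q) AND (P OR P)   [distribute OR over AND]
≡ (NOT R OR T) AND (NOT R OR Q) AND P   [simplify]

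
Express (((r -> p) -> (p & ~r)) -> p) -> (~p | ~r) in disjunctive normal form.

(((r -> p) -> (p & ~r)) -> p) -> (~p | ~r)
≡ ~(((r -> p) -> (p & ~r)) -> p) | ~p | ~r   [eliminate ->]
≡ ~(~((r -> p) -> (p & ~r)) | p) | ~p | ~r   [eliminate ->]
≡ ~(~(~(r -> p) | (p & ~r)) | p) | ~p | ~r   [eliminate ->]
≡ ~(~(~(~r | p) | (p & ~r)) | p) | ~p | ~r   [eliminate ->]
≡ (~~(~(~r | p) | (p & ~r)) & ~p) | ~p | ~r   [De Morgan]
≡ ((~(~r | p) | (p & ~r)) & ~p) | ~p | ~r   [double negation]
≡ (((~~r & ~p) | (p & ~r)) & ~p) | ~p | ~r   [De Morgan]
≡ (((r & ~p) | (p & ~r)) & ~p) | ~p | ~r   [double negation]
≡ (r & ~p & ~p) | (p & ~r & ~p) | ~p | ~r   [distribute & over |]
≡ ~p | ~r   [simplify]

~p | ~r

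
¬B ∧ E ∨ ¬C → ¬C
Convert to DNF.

¬B ∧ E ∨ ¬C → ¬C
≡ ¬(¬B ∧ E ∨ ¬C) ∨ ¬C   [eliminate →]
≡ ¬(¬B ∧ E) ∧ ¬¬C ∨ ¬C   [De Morgan]
≡ (¬¬B ∨ ¬E) ∧ ¬¬C ∨ ¬C   [De Morgan]
≡ (B ∨ ¬E) ∧ ¬¬C ∨ ¬C   [double negation]
≡ (B ∨ ¬E) ∧ C ∨ ¬C   [double negation]
≡ B ∧ C ∨ ¬E ∧ C ∨ ¬C   [distribute ∧ over ∨]

B ∧ C ∨ ¬E ∧ C ∨ ¬C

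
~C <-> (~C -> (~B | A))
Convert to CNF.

~C <-> (~C -> (~B | A))
= (~C -> (~C -> (~B | A))) & ((~C -> (~B | A)) -> ~C)   [eliminate <->]
= (~~C | (~C -> (~B | A))) & ((~C -> (~B | A)) -> ~C)   [eliminate ->]
= (~~C | ~~C | ~B | A) & ((~C -> (~B | A)) -> ~C)   [eliminate ->]
= (~~C | ~~C | ~B | A) & (~(~C -> (~B | A)) | ~C)   [eliminate ->]
= (~~C | ~~C | ~B | A) & (~(~~C | ~B | A) | ~C)   [eliminate ->]
= (C | ~~C | ~B | A) & (~(~~C | ~B | A) | ~C)   [double negation]
= (C | C | ~B | A) & (~(~~C | ~B | A) | ~C)   [double negation]
= (C | C | ~B | A) & ((~~~C & ~~B & ~A) | ~C)   [De Morgan]
= (C | C | ~B | A) & ((~C & ~~B & ~A) | ~C)   [double negation]
= (C | C | ~B | A) & ((~C & B & ~A) | ~C)   [double negation]
= (C | C | ~B | A) & (~C | ~C) & (B | ~C) & (~A | ~C)   [distribute | over &]
= (C | ~B | A) & ~C   [simplify]

(C | ~B | A) & ~C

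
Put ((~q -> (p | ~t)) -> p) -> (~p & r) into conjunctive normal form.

(q | p | ~t | r) & ~p

((~q -> (p | ~t)) -> p) -> (~p & r)
≡ ~((~q -> (p | ~t)) -> p) | (~p & r)   — eliminate ->
≡ ~(~(~q -> (p | ~t)) | p) | (~p & r)   — eliminate ->
≡ ~(~(~~q | p | ~t) | p) | (~p & r)   — eliminate ->
≡ (~~(~~q | p | ~t) & ~p) | (~p & r)   — De Morgan
≡ ((~~q | p | ~t) & ~p) | (~p & r)   — double negation
≡ ((q | p | ~t) & ~p) | (~p & r)   — double negation
≡ (q | p | ~t | ~p) & (q | p | ~t | r) & (~p | ~p) & (~p | r)   — distribute | over &
≡ (q | p | ~t | r) & ~p   — simplify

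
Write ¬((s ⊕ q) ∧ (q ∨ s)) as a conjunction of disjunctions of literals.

¬((s ⊕ q) ∧ (q ∨ s))
⇔ ¬((s ∨ q) ∧ ¬(s ∧ q) ∧ (q ∨ s))   [expand ⊕]
⇔ ¬(s ∨ q) ∨ ¬¬(s ∧ q) ∨ ¬(q ∨ s)   [De Morgan]
⇔ (¬s ∧ ¬q) ∨ ¬¬(s ∧ q) ∨ ¬(q ∨ s)   [De Morgan]
⇔ (¬s ∧ ¬q) ∨ (s ∧ q) ∨ ¬(q ∨ s)   [double negation]
⇔ (¬s ∧ ¬q) ∨ (s ∧ q) ∨ (¬q ∧ ¬s)   [De Morgan]
⇔ (¬s ∨ s ∨ ¬q) ∧ (¬s ∨ s ∨ ¬s) ∧ (¬s ∨ q ∨ ¬q) ∧ (¬s ∨ q ∨ ¬s) ∧ (¬q ∨ s ∨ ¬q) ∧ (¬q ∨ s ∨ ¬s) ∧ (¬q ∨ q ∨ ¬q) ∧ (¬q ∨ q ∨ ¬s)   [distribute ∨ over ∧]
⇔ (¬s ∨ q) ∧ (¬q ∨ s)   [simplify]

(¬s ∨ q) ∧ (¬q ∨ s)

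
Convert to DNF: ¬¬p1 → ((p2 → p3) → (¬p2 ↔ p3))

¬¬p1 → ((p2 → p3) → (¬p2 ↔ p3))
≡ ¬¬¬p1 ∨ ((p2 → p3) → (¬p2 ↔ p3))   [eliminate →]
≡ ¬¬¬p1 ∨ ¬(p2 → p3) ∨ (¬p2 ↔ p3)   [eliminate →]
≡ ¬¬¬p1 ∨ ¬(¬p2 ∨ p3) ∨ (¬p2 ↔ p3)   [eliminate →]
≡ ¬¬¬p1 ∨ ¬(¬p2 ∨ p3) ∨ ((¬p2 → p3) ∧ (p3 → ¬p2))   [eliminate ↔]
≡ ¬¬¬p1 ∨ ¬(¬p2 ∨ p3) ∨ ((¬¬p2 ∨ p3) ∧ (p3 → ¬p2))   [eliminate →]
≡ ¬¬¬p1 ∨ ¬(¬p2 ∨ p3) ∨ ((¬¬p2 ∨ p3) ∧ (¬p3 ∨ ¬p2))   [eliminate →]
≡ ¬p1 ∨ ¬(¬p2 ∨ p3) ∨ ((¬¬p2 ∨ p3) ∧ (¬p3 ∨ ¬p2))   [double negation]
≡ ¬p1 ∨ (¬¬p2 ∧ ¬p3) ∨ ((¬¬p2 ∨ p3) ∧ (¬p3 ∨ ¬p2))   [De Morgan]
≡ ¬p1 ∨ (p2 ∧ ¬p3) ∨ ((¬¬p2 ∨ p3) ∧ (¬p3 ∨ ¬p2))   [double negation]
≡ ¬p1 ∨ (p2 ∧ ¬p3) ∨ ((p2 ∨ p3) ∧ (¬p3 ∨ ¬p2))   [double negation]
≡ ¬p1 ∨ (p2 ∧ ¬p3) ∨ (p2 ∧ ¬p3) ∨ (p2 ∧ ¬p2) ∨ (p3 ∧ ¬p3) ∨ (p3 ∧ ¬p2)   [distribute ∧ over ∨]
≡ ¬p1 ∨ (p2 ∧ ¬p3) ∨ (p3 ∧ ¬p2)   [simplify]

¬p1 ∨ (p2 ∧ ¬p3) ∨ (p3 ∧ ¬p2)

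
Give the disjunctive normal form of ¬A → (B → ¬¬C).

A ∨ ¬B ∨ C

¬A → (B → ¬¬C)
≡ ¬¬A ∨ (B → ¬¬C)   [eliminate →]
≡ ¬¬A ∨ ¬B ∨ ¬¬C   [eliminate →]
≡ A ∨ ¬B ∨ ¬¬C   [double negation]
≡ A ∨ ¬B ∨ C   [double negation]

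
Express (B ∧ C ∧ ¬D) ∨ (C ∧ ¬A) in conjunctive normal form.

(B ∨ ¬A) ∧ C ∧ (¬D ∨ ¬A)

(B ∧ C ∧ ¬D) ∨ (C ∧ ¬A)
⇔ (B ∨ C) ∧ (B ∨ ¬A) ∧ (C ∨ C) ∧ (C ∨ ¬A) ∧ (¬D ∨ C) ∧ (¬D ∨ ¬A)   (distribute ∨ over ∧)
⇔ (B ∨ ¬A) ∧ C ∧ (¬D ∨ ¬A)   (simplify)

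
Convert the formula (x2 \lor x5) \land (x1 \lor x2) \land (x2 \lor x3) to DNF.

x2 \lor (x5 \land x1 \land x3)

(x2 \lor x5) \land (x1 \lor x2) \land (x2 \lor x3)
⇔ (x2 \land x1 \land x2) \lor (x2 \land x1 \land x3) \lor (x2 \land x2 \land x2) \lor (x2 \land x2 \land x3) \lor (x5 \land x1 \land x2) \lor (x5 \land x1 \land x3) \lor (x5 \land x2 \land x2) \lor (x5 \land x2 \land x3)   — distribute \land over \lor
⇔ x2 \lor (x5 \land x1 \land x3)   — simplify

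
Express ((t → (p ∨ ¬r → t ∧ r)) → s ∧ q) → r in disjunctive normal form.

¬t ∧ ¬s ∨ ¬t ∧ ¬q ∨ r

((t → (p ∨ ¬r → t ∧ r)) → s ∧ q) → r
≡ ¬((t → (p ∨ ¬r → t ∧ r)) → s ∧ q) ∨ r   (eliminate →)
≡ ¬(¬(t → (p ∨ ¬r → t ∧ r)) ∨ s ∧ q) ∨ r   (eliminate →)
≡ ¬(¬(¬t ∨ (p ∨ ¬r → t ∧ r)) ∨ s ∧ q) ∨ r   (eliminate →)
≡ ¬(¬(¬t ∨ ¬(p ∨ ¬r) ∨ t ∧ r) ∨ s ∧ q) ∨ r   (eliminate →)
≡ ¬¬(¬t ∨ ¬(p ∨ ¬r) ∨ t ∧ r) ∧ ¬(s ∧ q) ∨ r   (De Morgan)
≡ (¬t ∨ ¬(p ∨ ¬r) ∨ t ∧ r) ∧ ¬(s ∧ q) ∨ r   (double negation)
≡ (¬t ∨ ¬p ∧ ¬¬r ∨ t ∧ r) ∧ ¬(s ∧ q) ∨ r   (De Morgan)
≡ (¬t ∨ ¬p ∧ r ∨ t ∧ r) ∧ ¬(s ∧ q) ∨ r   (double negation)
≡ (¬t ∨ ¬p ∧ r ∨ t ∧ r) ∧ (¬s ∨ ¬q) ∨ r   (De Morgan)
≡ ¬t ∧ ¬s ∨ ¬t ∧ ¬q ∨ ¬p ∧ r ∧ ¬s ∨ ¬p ∧ r ∧ ¬q ∨ t ∧ r ∧ ¬s ∨ t ∧ r ∧ ¬q ∨ r   (distribute ∧ over ∨)
≡ ¬t ∧ ¬s ∨ ¬t ∧ ¬q ∨ r   (simplify)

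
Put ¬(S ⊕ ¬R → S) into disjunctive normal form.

¬S ∧ ¬R

¬(S ⊕ ¬R → S)
≡ ¬(¬(S ⊕ ¬R) ∨ S)   [eliminate →]
≡ ¬(¬(S ∧ ¬¬R ∨ ¬S ∧ ¬R) ∨ S)   [expand ⊕]
≡ ¬¬(S ∧ ¬¬R ∨ ¬S ∧ ¬R) ∧ ¬S   [De Morgan]
≡ (S ∧ ¬¬R ∨ ¬S ∧ ¬R) ∧ ¬S   [double negation]
≡ (S ∧ R ∨ ¬S ∧ ¬R) ∧ ¬S   [double negation]
≡ S ∧ R ∧ ¬S ∨ ¬S ∧ ¬R ∧ ¬S   [distribute ∧ over ∨]
≡ ¬S ∧ ¬R   [simplify]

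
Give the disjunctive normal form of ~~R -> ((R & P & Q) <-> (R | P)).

~~R -> ((R & P & Q) <-> (R | P))
⇔ ~~~R | ((R & P & Q) <-> (R | P))   (eliminate ->)
⇔ ~~~R | (((R & P & Q) -> (R | P)) & ((R | P) -> (R & P & Q)))   (eliminate <->)
⇔ ~~~R | ((~(R & P & Q) | R | P) & ((R | P) -> (R & P & Q)))   (eliminate ->)
⇔ ~~~R | ((~(R & P & Q) | R | P) & (~(R | P) | (R & P & Q)))   (eliminate ->)
⇔ ~R | ((~(R & P & Q) | R | P) & (~(R | P) | (R & P & Q)))   (double negation)
⇔ ~R | ((~R | ~P | ~Q | R | P) & (~(R | P) | (R & P & Q)))   (De Morgan)
⇔ ~R | ((~R | ~P | ~Q | R | P) & ((~R & ~P) | (R & P & Q)))   (De Morgan)
⇔ ~R | (~R & ~R & ~P) | (~R & R & P & Q) | (~P & ~R & ~P) | (~P & R & P & Q) | (~Q & ~R & ~P) | (~Q & R & P & Q) | (R & ~R & ~P) | (R & R & P & Q) | (P & ~R & ~P) | (P & R & P & Q)   (distribute & over |)
⇔ ~R | (R & P & Q)   (simplify)

~R | (R & P & Q)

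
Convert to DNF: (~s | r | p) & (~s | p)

~s | p

(~s | r | p) & (~s | p)
⇔ (~s & ~s) | (~s & p) | (r & ~s) | (r & p) | (p & ~s) | (p & p)   — distribute & over |
⇔ ~s | p   — simplify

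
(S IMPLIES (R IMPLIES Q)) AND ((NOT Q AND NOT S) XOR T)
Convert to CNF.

(S IMPLIES (R IMPLIES Q)) AND ((NOT Q AND NOT S) XOR T)
≡ (NOT S OR (R IMPLIES Q)) AND ((NOT Q AND NOT S) XOR T)   [eliminate IMPLIES]
≡ (NOT S OR NOT R OR Q) AND ((NOT Q AND NOT S) XOR T)   [eliminate IMPLIES]
≡ (NOT S OR NOT R OR Q) AND ((NOT Q AND NOT S) OR T) AND NOT (NOT Q AND NOT S AND T)   [expand XOR]
≡ (NOT S OR NOT R OR Q) AND ((NOT Q AND NOT S) OR T) AND (NOT NOT Q OR NOT NOT S OR NOT T)   [De Morgan]
≡ (NOT S OR NOT R OR Q) AND ((NOT Q AND NOT S) OR T) AND (Q OR NOT NOT S OR NOT T)   [double negation]
≡ (NOT S OR NOT R OR Q) AND ((NOT Q AND NOT S) OR T) AND (Q OR S OR NOT T)   [double negation]
≡ (NOT S OR NOT R OR Q) AND (NOT Q OR T) AND (NOT S OR T) AND (Q OR S OR NOT T)   [distribute OR over AND]

(NOT S OR NOT R OR Q) AND (NOT Q OR T) AND (NOT S OR T) AND (Q OR S OR NOT T)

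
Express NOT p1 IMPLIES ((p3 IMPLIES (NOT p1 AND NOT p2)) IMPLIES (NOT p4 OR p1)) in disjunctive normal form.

p1 OR (p3 AND p2) OR NOT p4

NOT p1 IMPLIES ((p3 IMPLIES (NOT p1 AND NOT p2)) IMPLIES (NOT p4 OR p1))
≡ NOT NOT p1 OR ((p3 IMPLIES (NOT p1 AND NOT p2)) IMPLIES (NOT p4 OR p1))   [eliminate IMPLIES]
≡ NOT NOT p1 OR NOT (p3 IMPLIES (NOT p1 AND NOT p2)) OR NOT p4 OR p1   [eliminate IMPLIES]
≡ NOT NOT p1 OR NOT (NOT p3 OR (NOT p1 AND NOT p2)) OR NOT p4 OR p1   [eliminate IMPLIES]
≡ p1 OR NOT (NOT p3 OR (NOT p1 AND NOT p2)) OR NOT p4 OR p1   [double negation]
≡ p1 OR (NOT NOT p3 AND NOT (NOT p1 AND NOT p2)) OR NOT p4 OR p1   [De Morgan]
≡ p1 OR (p3 AND NOT (NOT p1 AND NOT p2)) OR NOT p4 OR p1   [double negation]
≡ p1 OR (p3 AND (NOT NOT p1 OR NOT NOT p2)) OR NOT p4 OR p1   [De Morgan]
≡ p1 OR (p3 AND (p1 OR NOT NOT p2)) OR NOT p4 OR p1   [double negation]
≡ p1 OR (p3 AND (p1 OR p2)) OR NOT p4 OR p1   [double negation]
≡ p1 OR (p3 AND p1) OR (p3 AND p2) OR NOT p4 OR p1   [distribute AND over OR]
≡ p1 OR (p3 AND p2) OR NOT p4   [simplify]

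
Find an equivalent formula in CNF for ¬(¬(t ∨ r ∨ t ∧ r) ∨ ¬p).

(t ∨ r) ∧ p

¬(¬(t ∨ r ∨ t ∧ r) ∨ ¬p)
⇔ ¬¬(t ∨ r ∨ t ∧ r) ∧ ¬¬p
⇔ (t ∨ r ∨ t ∧ r) ∧ ¬¬p
⇔ (t ∨ r ∨ t ∧ r) ∧ p
⇔ (t ∨ r ∨ t) ∧ (t ∨ r ∨ r) ∧ p
⇔ (t ∨ r) ∧ p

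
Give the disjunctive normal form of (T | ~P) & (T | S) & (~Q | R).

(T | ~P) & (T | S) & (~Q | R)
≡ (T & T & ~Q) | (T & T & R) | (T & S & ~Q) | (T & S & R) | (~P & T & ~Q) | (~P & T & R) | (~P & S & ~Q) | (~P & S & R)   [distribute & over |]
≡ (T & ~Q) | (T & R) | (~P & S & ~Q) | (~P & S & R)   [simplify]

(T & ~Q) | (T & R) | (~P & S & ~Q) | (~P & S & R)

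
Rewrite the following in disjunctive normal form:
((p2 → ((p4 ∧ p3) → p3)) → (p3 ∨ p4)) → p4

(¬p4 ∧ ¬p3) ∨ p4

((p2 → ((p4 ∧ p3) → p3)) → (p3 ∨ p4)) → p4
≡ ¬((p2 → ((p4 ∧ p3) → p3)) → (p3 ∨ p4)) ∨ p4   — eliminate →
≡ ¬(¬(p2 → ((p4 ∧ p3) → p3)) ∨ p3 ∨ p4) ∨ p4   — eliminate →
≡ ¬(¬(¬p2 ∨ ((p4 ∧ p3) → p3)) ∨ p3 ∨ p4) ∨ p4   — eliminate →
≡ ¬(¬(¬p2 ∨ ¬(p4 ∧ p3) ∨ p3) ∨ p3 ∨ p4) ∨ p4   — eliminate →
≡ (¬¬(¬p2 ∨ ¬(p4 ∧ p3) ∨ p3) ∧ ¬p3 ∧ ¬p4) ∨ p4   — De Morgan
≡ ((¬p2 ∨ ¬(p4 ∧ p3) ∨ p3) ∧ ¬p3 ∧ ¬p4) ∨ p4   — double negation
≡ ((¬p2 ∨ ¬p4 ∨ ¬p3 ∨ p3) ∧ ¬p3 ∧ ¬p4) ∨ p4   — De Morgan
≡ (¬p2 ∧ ¬p3 ∧ ¬p4) ∨ (¬p4 ∧ ¬p3 ∧ ¬p4) ∨ (¬p3 ∧ ¬p3 ∧ ¬p4) ∨ (p3 ∧ ¬p3 ∧ ¬p4) ∨ p4   — distribute ∧ over ∨
≡ (¬p4 ∧ ¬p3) ∨ p4   — simplify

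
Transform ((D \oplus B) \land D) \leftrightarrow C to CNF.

(\lnot D \lor B \lor C) \land (\lnot C \lor \lnot D \lor \lnot B) \land (\lnot C \lor D)

((D \oplus B) \land D) \leftrightarrow C
= (((D \oplus B) \land D) \to C) \land (C \to ((D \oplus B) \land D))
= (\lnot ((D \oplus B) \land D) \lor C) \land (C \to ((D \oplus B) \land D))
= (\lnot ((D \lor B) \land \lnot (D \land B) \land D) \lor C) \land (C \to ((D \oplus B) \land D))
= (\lnot ((D \lor B) \land \lnot (D \land B) \land D) \lor C) \land (\lnot C \lor ((D \oplus B) \land D))
= (\lnot ((D \lor B) \land \lnot (D \land B) \land D) \lor C) \land (\lnot C \lor ((D \lor B) \land \lnot (D \land B) \land D))
= (\lnot (D \lor B) \lor \lnot \lnot (D \land B) \lor \lnot D \lor C) \land (\lnot C \lor ((D \lor B) \land \lnot (D \land B) \land D))
= ((\lnot D \land \lnot B) \lor \lnot \lnot (D \land B) \lor \lnot D \lor C) \land (\lnot C \lor ((D \lor B) \land \lnot (D \land B) \land D))
= ((\lnot D \land \lnot B) \lor (D \land B) \lor \lnot D \lor C) \land (\lnot C \lor ((D \lor B) \land \lnot (D \land B) \land D))
= ((\lnot D \land \lnot B) \lor (D \land B) \lor \lnot D \lor C) \land (\lnot C \lor ((D \lor B) \land (\lnot D \lor \lnot B) \land D))
= (\lnot D \lor D \lor \lnot D \lor C) \land (\lnot D \lor B \lor \lnot D \lor C) \land (\lnot B \lor D \lor \lnot D \lor C) \land (\lnot B \lor B \lor \lnot D \lor C) \land (\lnot C \lor D \lor B) \land (\lnot C \lor \lnot D \lor \lnot B) \land (\lnot C \lor D)
= (\lnot D \lor B \lor C) \land (\lnot C \lor \lnot D \lor \lnot B) \land (\lnot C \lor D)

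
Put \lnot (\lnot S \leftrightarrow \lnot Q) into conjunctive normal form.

\lnot (\lnot S \leftrightarrow \lnot Q)
= \lnot ((\lnot S \to \lnot Q) \land (\lnot Q \to \lnot S))   [eliminate \leftrightarrow]
= \lnot ((\lnot \lnot S \lor \lnot Q) \land (\lnot Q \to \lnot S))   [eliminate \to]
= \lnot ((\lnot \lnot S \lor \lnot Q) \land (\lnot \lnot Q \lor \lnot S))   [eliminate \to]
= \lnot (\lnot \lnot S \lor \lnot Q) \lor \lnot (\lnot \lnot Q \lor \lnot S)   [De Morgan]
= (\lnot \lnot \lnot S \land \lnot \lnot Q) \lor \lnot (\lnot \lnot Q \lor \lnot S)   [De Morgan]
= (\lnot S \land \lnot \lnot Q) \lor \lnot (\lnot \lnot Q \lor \lnot S)   [double negation]
= (\lnot S \land Q) \lor \lnot (\lnot \lnot Q \lor \lnot S)   [double negation]
= (\lnot S \land Q) \lor (\lnot \lnot \lnot Q \land \lnot \lnot S)   [De Morgan]
= (\lnot S \land Q) \lor (\lnot Q \land \lnot \lnot S)   [double negation]
= (\lnot S \land Q) \lor (\lnot Q \land S)   [double negation]
= (\lnot S \lor \lnot Q) \land (\lnot S \lor S) \land (Q \lor \lnot Q) \land (Q \lor S)   [distribute \lor over \land]
= (\lnot S \lor \lnot Q) \land (Q \lor S)   [simplify]

(\lnot S \lor \lnot Q) \land (Q \lor S)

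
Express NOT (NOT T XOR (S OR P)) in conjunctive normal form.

NOT (NOT T XOR (S OR P))
⇔ NOT ((NOT T OR S OR P) AND NOT (NOT T AND (S OR P)))
⇔ NOT (NOT T OR S OR P) OR NOT NOT (NOT T AND (S OR P))
⇔ (NOT NOT T AND NOT S AND NOT P) OR NOT NOT (NOT T AND (S OR P))
⇔ (T AND NOT S AND NOT P) OR NOT NOT (NOT T AND (S OR P))
⇔ (T AND NOT S AND NOT P) OR (NOT T AND (S OR P))
⇔ (T OR NOT T) AND (T OR S OR P) AND (NOT S OR NOT T) AND (NOT S OR S OR P) AND (NOT P OR NOT T) AND (NOT P OR S OR P)
⇔ (T OR S OR P) AND (NOT S OR NOT T) AND (NOT P OR NOT T)

(T OR S OR P) AND (NOT S OR NOT T) AND (NOT P OR NOT T)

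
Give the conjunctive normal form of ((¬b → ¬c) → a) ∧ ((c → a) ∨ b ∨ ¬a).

((¬b → ¬c) → a) ∧ ((c → a) ∨ b ∨ ¬a)
⇔ (¬(¬b → ¬c) ∨ a) ∧ ((c → a) ∨ b ∨ ¬a)   [eliminate →]
⇔ (¬(¬¬b ∨ ¬c) ∨ a) ∧ ((c → a) ∨ b ∨ ¬a)   [eliminate →]
⇔ (¬(¬¬b ∨ ¬c) ∨ a) ∧ (¬c ∨ a ∨ b ∨ ¬a)   [eliminate →]
⇔ ((¬¬¬b ∧ ¬¬c) ∨ a) ∧ (¬c ∨ a ∨ b ∨ ¬a)   [De Morgan]
⇔ ((¬b ∧ ¬¬c) ∨ a) ∧ (¬c ∨ a ∨ b ∨ ¬a)   [double negation]
⇔ ((¬b ∧ c) ∨ a) ∧ (¬c ∨ a ∨ b ∨ ¬a)   [double negation]
⇔ (¬b ∨ a) ∧ (c ∨ a) ∧ (¬c ∨ a ∨ b ∨ ¬a)   [distribute ∨ over ∧]
⇔ (¬b ∨ a) ∧ (c ∨ a)   [simplify]

(¬b ∨ a) ∧ (c ∨ a)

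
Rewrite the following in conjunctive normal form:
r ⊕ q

r ⊕ q
= (r ∨ q) ∧ ¬(r ∧ q)   (expand ⊕)
= (r ∨ q) ∧ (¬r ∨ ¬q)   (De Morgan)

(r ∨ q) ∧ (¬r ∨ ¬q)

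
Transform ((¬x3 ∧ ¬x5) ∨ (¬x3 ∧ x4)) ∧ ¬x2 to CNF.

((¬x3 ∧ ¬x5) ∨ (¬x3 ∧ x4)) ∧ ¬x2
⇔ (¬x3 ∨ ¬x3) ∧ (¬x3 ∨ x4) ∧ (¬x5 ∨ ¬x3) ∧ (¬x5 ∨ x4) ∧ ¬x2   [distribute ∨ over ∧]
⇔ ¬x3 ∧ (¬x5 ∨ x4) ∧ ¬x2   [simplify]

¬x3 ∧ (¬x5 ∨ x4) ∧ ¬x2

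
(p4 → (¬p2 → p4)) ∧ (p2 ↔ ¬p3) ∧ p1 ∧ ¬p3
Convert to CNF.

(p3 ∨ p2) ∧ p1 ∧ ¬p3

(p4 → (¬p2 → p4)) ∧ (p2 ↔ ¬p3) ∧ p1 ∧ ¬p3
≡ (¬p4 ∨ (¬p2 → p4)) ∧ (p2 ↔ ¬p3) ∧ p1 ∧ ¬p3
≡ (¬p4 ∨ ¬¬p2 ∨ p4) ∧ (p2 ↔ ¬p3) ∧ p1 ∧ ¬p3
≡ (¬p4 ∨ ¬¬p2 ∨ p4) ∧ (p2 → ¬p3) ∧ (¬p3 → p2) ∧ p1 ∧ ¬p3
≡ (¬p4 ∨ ¬¬p2 ∨ p4) ∧ (¬p2 ∨ ¬p3) ∧ (¬p3 → p2) ∧ p1 ∧ ¬p3
≡ (¬p4 ∨ ¬¬p2 ∨ p4) ∧ (¬p2 ∨ ¬p3) ∧ (¬¬p3 ∨ p2) ∧ p1 ∧ ¬p3
≡ (¬p4 ∨ p2 ∨ p4) ∧ (¬p2 ∨ ¬p3) ∧ (¬¬p3 ∨ p2) ∧ p1 ∧ ¬p3
≡ (¬p4 ∨ p2 ∨ p4) ∧ (¬p2 ∨ ¬p3) ∧ (p3 ∨ p2) ∧ p1 ∧ ¬p3
≡ (p3 ∨ p2) ∧ p1 ∧ ¬p3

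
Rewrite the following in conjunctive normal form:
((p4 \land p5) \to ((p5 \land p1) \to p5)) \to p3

((p4 \land p5) \to ((p5 \land p1) \to p5)) \to p3
≡ \lnot ((p4 \land p5) \to ((p5 \land p1) \to p5)) \lor p3   [eliminate \to]
≡ \lnot (\lnot (p4 \land p5) \lor ((p5 \land p1) \to p5)) \lor p3   [eliminate \to]
≡ \lnot (\lnot (p4 \land p5) \lor \lnot (p5 \land p1) \lor p5) \lor p3   [eliminate \to]
≡ (\lnot \lnot (p4 \land p5) \land \lnot \lnot (p5 \land p1) \land \lnot p5) \lor p3   [De Morgan]
≡ (p4 \land p5 \land \lnot \lnot (p5 \land p1) \land \lnot p5) \lor p3   [double negation]
≡ (p4 \land p5 \land p5 \land p1 \land \lnot p5) \lor p3   [double negation]
≡ (p4 \lor p3) \land (p5 \lor p3) \land (p5 \lor p3) \land (p1 \lor p3) \land (\lnot p5 \lor p3)   [distribute \lor over \land]
≡ (p4 \lor p3) \land (p5 \lor p3) \land (p1 \lor p3) \land (\lnot p5 \lor p3)   [simplify]

(p4 \lor p3) \land (p5 \lor p3) \land (p1 \lor p3) \land (\lnot p5 \lor p3)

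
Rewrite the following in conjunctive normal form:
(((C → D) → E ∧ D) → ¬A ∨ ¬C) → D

(((C → D) → E ∧ D) → ¬A ∨ ¬C) → D
= ¬(((C → D) → E ∧ D) → ¬A ∨ ¬C) ∨ D   (eliminate →)
= ¬(¬((C → D) → E ∧ D) ∨ ¬A ∨ ¬C) ∨ D   (eliminate →)
= ¬(¬(¬(C → D) ∨ E ∧ D) ∨ ¬A ∨ ¬C) ∨ D   (eliminate →)
= ¬(¬(¬(¬C ∨ D) ∨ E ∧ D) ∨ ¬A ∨ ¬C) ∨ D   (eliminate →)
= ¬¬(¬(¬C ∨ D) ∨ E ∧ D) ∧ ¬¬A ∧ ¬¬C ∨ D   (De Morgan)
= (¬(¬C ∨ D) ∨ E ∧ D) ∧ ¬¬A ∧ ¬¬C ∨ D   (double negation)
= (¬¬C ∧ ¬D ∨ E ∧ D) ∧ ¬¬A ∧ ¬¬C ∨ D   (De Morgan)
= (C ∧ ¬D ∨ E ∧ D) ∧ ¬¬A ∧ ¬¬C ∨ D   (double negation)
= (C ∧ ¬D ∨ E ∧ D) ∧ A ∧ ¬¬C ∨ D   (double negation)
= (C ∧ ¬D ∨ E ∧ D) ∧ A ∧ C ∨ D   (double negation)
= (C ∨ E ∨ D) ∧ (C ∨ D ∨ D) ∧ (¬D ∨ E ∨ D) ∧ (¬D ∨ D ∨ D) ∧ (A ∨ D) ∧ (C ∨ D)   (distribute ∨ over ∧)
= (C ∨ D) ∧ (A ∨ D)   (simplify)

(C ∨ D) ∧ (A ∨ D)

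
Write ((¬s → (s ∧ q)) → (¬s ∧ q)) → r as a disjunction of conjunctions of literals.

((¬s → (s ∧ q)) → (¬s ∧ q)) → r
≡ ¬((¬s → (s ∧ q)) → (¬s ∧ q)) ∨ r   [eliminate →]
≡ ¬(¬(¬s → (s ∧ q)) ∨ (¬s ∧ q)) ∨ r   [eliminate →]
≡ ¬(¬(¬¬s ∨ (s ∧ q)) ∨ (¬s ∧ q)) ∨ r   [eliminate →]
≡ (¬¬(¬¬s ∨ (s ∧ q)) ∧ ¬(¬s ∧ q)) ∨ r   [De Morgan]
≡ ((¬¬s ∨ (s ∧ q)) ∧ ¬(¬s ∧ q)) ∨ r   [double negation]
≡ ((s ∨ (s ∧ q)) ∧ ¬(¬s ∧ q)) ∨ r   [double negation]
≡ ((s ∨ (s ∧ q)) ∧ (¬¬s ∨ ¬q)) ∨ r   [De Morgan]
≡ ((s ∨ (s ∧ q)) ∧ (s ∨ ¬q)) ∨ r   [double negation]
≡ (s ∧ s) ∨ (s ∧ ¬q) ∨ (s ∧ q ∧ s) ∨ (s ∧ q ∧ ¬q) ∨ r   [distribute ∧ over ∨]
≡ s ∨ r   [simplify]

s ∨ r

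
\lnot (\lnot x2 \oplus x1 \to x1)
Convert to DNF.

\lnot (\lnot x2 \oplus x1 \to x1)
≡ \lnot (\lnot (\lnot x2 \oplus x1) \lor x1)
≡ \lnot (\lnot (\lnot x2 \land \lnot x1 \lor \lnot \lnot x2 \land x1) \lor x1)
≡ \lnot \lnot (\lnot x2 \land \lnot x1 \lor \lnot \lnot x2 \land x1) \land \lnot x1
≡ (\lnot x2 \land \lnot x1 \lor \lnot \lnot x2 \land x1) \land \lnot x1
≡ (\lnot x2 \land \lnot x1 \lor x2 \land x1) \land \lnot x1
≡ \lnot x2 \land \lnot x1 \land \lnot x1 \lor x2 \land x1 \land \lnot x1
≡ \lnot x2 \land \lnot x1

\lnot x2 \land \lnot x1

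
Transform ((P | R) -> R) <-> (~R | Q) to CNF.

(~R | Q) & (R | ~P)

((P | R) -> R) <-> (~R | Q)
≡ (((P | R) -> R) -> (~R | Q)) & ((~R | Q) -> ((P | R) -> R))   [eliminate <->]
≡ (~((P | R) -> R) | ~R | Q) & ((~R | Q) -> ((P | R) -> R))   [eliminate ->]
≡ (~(~(P | R) | R) | ~R | Q) & ((~R | Q) -> ((P | R) -> R))   [eliminate ->]
≡ (~(~(P | R) | R) | ~R | Q) & (~(~R | Q) | ((P | R) -> R))   [eliminate ->]
≡ (~(~(P | R) | R) | ~R | Q) & (~(~R | Q) | ~(P | R) | R)   [eliminate ->]
≡ ((~~(P | R) & ~R) | ~R | Q) & (~(~R | Q) | ~(P | R) | R)   [De Morgan]
≡ (((P | R) & ~R) | ~R | Q) & (~(~R | Q) | ~(P | R) | R)   [double negation]
≡ (((P | R) & ~R) | ~R | Q) & ((~~R & ~Q) | ~(P | R) | R)   [De Morgan]
≡ (((P | R) & ~R) | ~R | Q) & ((R & ~Q) | ~(P | R) | R)   [double negation]
≡ (((P | R) & ~R) | ~R | Q) & ((R & ~Q) | (~P & ~R) | R)   [De Morgan]
≡ (P | R | ~R | Q) & (~R | ~R | Q) & (R | ~P | R) & (R | ~R | R) & (~Q | ~P | R) & (~Q | ~R | R)   [distribute | over &]
≡ (~R | Q) & (R | ~P)   [simplify]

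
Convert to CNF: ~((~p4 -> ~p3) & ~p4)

~((~p4 -> ~p3) & ~p4)
≡ ~((~~p4 | ~p3) & ~p4)
≡ ~(~~p4 | ~p3) | ~~p4
≡ (~~~p4 & ~~p3) | ~~p4
≡ (~p4 & ~~p3) | ~~p4
≡ (~p4 & p3) | ~~p4
≡ (~p4 & p3) | p4
≡ (~p4 | p4) & (p3 | p4)
≡ p3 | p4

p3 | p4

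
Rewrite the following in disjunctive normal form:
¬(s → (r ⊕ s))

¬(s → (r ⊕ s))
≡ ¬(¬s ∨ (r ⊕ s))   — eliminate →
≡ ¬(¬s ∨ (r ∧ ¬s) ∨ (¬r ∧ s))   — expand ⊕
≡ ¬¬s ∧ ¬(r ∧ ¬s) ∧ ¬(¬r ∧ s)   — De Morgan
≡ s ∧ ¬(r ∧ ¬s) ∧ ¬(¬r ∧ s)   — double negation
≡ s ∧ (¬r ∨ ¬¬s) ∧ ¬(¬r ∧ s)   — De Morgan
≡ s ∧ (¬r ∨ s) ∧ ¬(¬r ∧ s)   — double negation
≡ s ∧ (¬r ∨ s) ∧ (¬¬r ∨ ¬s)   — De Morgan
≡ s ∧ (¬r ∨ s) ∧ (r ∨ ¬s)   — double negation
≡ (s ∧ ¬r ∧ r) ∨ (s ∧ ¬r ∧ ¬s) ∨ (s ∧ s ∧ r) ∨ (s ∧ s ∧ ¬s)   — distribute ∧ over ∨
≡ s ∧ r   — simplify

s ∧ r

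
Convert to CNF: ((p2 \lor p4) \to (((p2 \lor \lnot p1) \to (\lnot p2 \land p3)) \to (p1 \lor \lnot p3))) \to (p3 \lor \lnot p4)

((p2 \lor p4) \to (((p2 \lor \lnot p1) \to (\lnot p2 \land p3)) \to (p1 \lor \lnot p3))) \to (p3 \lor \lnot p4)
= \lnot ((p2 \lor p4) \to (((p2 \lor \lnot p1) \to (\lnot p2 \land p3)) \to (p1 \lor \lnot p3))) \lor p3 \lor \lnot p4
= \lnot (\lnot (p2 \lor p4) \lor (((p2 \lor \lnot p1) \to (\lnot p2 \land p3)) \to (p1 \lor \lnot p3))) \lor p3 \lor \lnot p4
= \lnot (\lnot (p2 \lor p4) \lor \lnot ((p2 \lor \lnot p1) \to (\lnot p2 \land p3)) \lor p1 \lor \lnot p3) \lor p3 \lor \lnot p4
= \lnot (\lnot (p2 \lor p4) \lor \lnot (\lnot (p2 \lor \lnot p1) \lor (\lnot p2 \land p3)) \lor p1 \lor \lnot p3) \lor p3 \lor \lnot p4
= (\lnot \lnot (p2 \lor p4) \land \lnot \lnot (\lnot (p2 \lor \lnot p1) \lor (\lnot p2 \land p3)) \land \lnot p1 \land \lnot \lnot p3) \lor p3 \lor \lnot p4
= ((p2 \lor p4) \land \lnot \lnot (\lnot (p2 \lor \lnot p1) \lor (\lnot p2 \land p3)) \land \lnot p1 \land \lnot \lnot p3) \lor p3 \lor \lnot p4
= ((p2 \lor p4) \land (\lnot (p2 \lor \lnot p1) \lor (\lnot p2 \land p3)) \land \lnot p1 \land \lnot \lnot p3) \lor p3 \lor \lnot p4
= ((p2 \lor p4) \land ((\lnot p2 \land \lnot \lnot p1) \lor (\lnot p2 \land p3)) \land \lnot p1 \land \lnot \lnot p3) \lor p3 \lor \lnot p4
= ((p2 \lor p4) \land ((\lnot p2 \land p1) \lor (\lnot p2 \land p3)) \land \lnot p1 \land \lnot \lnot p3) \lor p3 \lor \lnot p4
= ((p2 \lor p4) \land ((\lnot p2 \land p1) \lor (\lnot p2 \land p3)) \land \lnot p1 \land p3) \lor p3 \lor \lnot p4
= (p2 \lor p4 \lor p3 \lor \lnot p4) \land (\lnot p2 \lor \lnot p2 \lor p3 \lor \lnot p4) \land (\lnot p2 \lor p3 \lor p3 \lor \lnot p4) \land (p1 \lor \lnot p2 \lor p3 \lor \lnot p4) \land (p1 \lor p3 \lor p3 \lor \lnot p4) \land (\lnot p1 \lor p3 \lor \lnot p4) \land (p3 \lor p3 \lor \lnot p4)
= p3 \lor \lnot p4

p3 \lor \lnot p4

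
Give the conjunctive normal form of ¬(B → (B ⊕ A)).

B ∧ (¬B ∨ A)

¬(B → (B ⊕ A))
≡ ¬(¬B ∨ (B ⊕ A))
≡ ¬(¬B ∨ ((B ∨ A) ∧ ¬(B ∧ A)))
≡ ¬¬B ∧ ¬((B ∨ A) ∧ ¬(B ∧ A))
≡ B ∧ ¬((B ∨ A) ∧ ¬(B ∧ A))
≡ B ∧ (¬(B ∨ A) ∨ ¬¬(B ∧ A))
≡ B ∧ ((¬B ∧ ¬A) ∨ ¬¬(B ∧ A))
≡ B ∧ ((¬B ∧ ¬A) ∨ (B ∧ A))
≡ B ∧ (¬B ∨ B) ∧ (¬B ∨ A) ∧ (¬A ∨ B) ∧ (¬A ∨ A)
≡ B ∧ (¬B ∨ A)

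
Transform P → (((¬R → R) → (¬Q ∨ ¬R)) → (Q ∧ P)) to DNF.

P → (((¬R → R) → (¬Q ∨ ¬R)) → (Q ∧ P))
⇔ ¬P ∨ (((¬R → R) → (¬Q ∨ ¬R)) → (Q ∧ P))   [eliminate →]
⇔ ¬P ∨ ¬((¬R → R) → (¬Q ∨ ¬R)) ∨ (Q ∧ P)   [eliminate →]
⇔ ¬P ∨ ¬(¬(¬R → R) ∨ ¬Q ∨ ¬R) ∨ (Q ∧ P)   [eliminate →]
⇔ ¬P ∨ ¬(¬(¬¬R ∨ R) ∨ ¬Q ∨ ¬R) ∨ (Q ∧ P)   [eliminate →]
⇔ ¬P ∨ (¬¬(¬¬R ∨ R) ∧ ¬¬Q ∧ ¬¬R) ∨ (Q ∧ P)   [De Morgan]
⇔ ¬P ∨ ((¬¬R ∨ R) ∧ ¬¬Q ∧ ¬¬R) ∨ (Q ∧ P)   [double negation]
⇔ ¬P ∨ ((R ∨ R) ∧ ¬¬Q ∧ ¬¬R) ∨ (Q ∧ P)   [double negation]
⇔ ¬P ∨ ((R ∨ R) ∧ Q ∧ ¬¬R) ∨ (Q ∧ P)   [double negation]
⇔ ¬P ∨ ((R ∨ R) ∧ Q ∧ R) ∨ (Q ∧ P)   [double negation]
⇔ ¬P ∨ (R ∧ Q ∧ R) ∨ (R ∧ Q ∧ R) ∨ (Q ∧ P)   [distribute ∧ over ∨]
⇔ ¬P ∨ (R ∧ Q) ∨ (Q ∧ P)   [simplify]

¬P ∨ (R ∧ Q) ∨ (Q ∧ P)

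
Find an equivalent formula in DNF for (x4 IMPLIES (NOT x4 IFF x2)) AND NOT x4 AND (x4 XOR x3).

(x4 IMPLIES (NOT x4 IFF x2)) AND NOT x4 AND (x4 XOR x3)
⇔ (NOT x4 OR (NOT x4 IFF x2)) AND NOT x4 AND (x4 XOR x3)   — eliminate IMPLIES
⇔ (NOT x4 OR ((NOT x4 IMPLIES x2) AND (x2 IMPLIES NOT x4))) AND NOT x4 AND (x4 XOR x3)   — eliminate IFF
⇔ (NOT x4 OR ((NOT NOT x4 OR x2) AND (x2 IMPLIES NOT x4))) AND NOT x4 AND (x4 XOR x3)   — eliminate IMPLIES
⇔ (NOT x4 OR ((NOT NOT x4 OR x2) AND (NOT x2 OR NOT x4))) AND NOT x4 AND (x4 XOR x3)   — eliminate IMPLIES
⇔ (NOT x4 OR ((NOT NOT x4 OR x2) AND (NOT x2 OR NOT x4))) AND NOT x4 AND ((x4 AND NOT x3) OR (NOT x4 AND x3))   — expand XOR
⇔ (NOT x4 OR ((x4 OR x2) AND (NOT x2 OR NOT x4))) AND NOT x4 AND ((x4 AND NOT x3) OR (NOT x4 AND x3))   — double negation
⇔ (NOT x4 AND NOT x4 AND x4 AND NOT x3) OR (NOT x4 AND NOT x4 AND NOT x4 AND x3) OR (x4 AND NOT x2 AND NOT x4 AND x4 AND NOT x3) OR (x4 AND NOT x2 AND NOT x4 AND NOT x4 AND x3) OR (x4 AND NOT x4 AND NOT x4 AND x4 AND NOT x3) OR (x4 AND NOT x4 AND NOT x4 AND NOT x4 AND x3) OR (x2 AND NOT x2 AND NOT x4 AND x4 AND NOT x3) OR (x2 AND NOT x2 AND NOT x4 AND NOT x4 AND x3) OR (x2 AND NOT x4 AND NOT x4 AND x4 AND NOT x3) OR (x2 AND NOT x4 AND NOT x4 AND NOT x4 AND x3)   — distribute AND over OR
⇔ NOT x4 AND x3   — simplify

NOT x4 AND x3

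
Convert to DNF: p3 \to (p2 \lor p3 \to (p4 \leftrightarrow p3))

\lnot p3 \lor p3 \land p4

p3 \to (p2 \lor p3 \to (p4 \leftrightarrow p3))
≡ \lnot p3 \lor (p2 \lor p3 \to (p4 \leftrightarrow p3))   [eliminate \to]
≡ \lnot p3 \lor \lnot (p2 \lor p3) \lor (p4 \leftrightarrow p3)   [eliminate \to]
≡ \lnot p3 \lor \lnot (p2 \lor p3) \lor (p4 \to p3) \land (p3 \to p4)   [eliminate \leftrightarrow]
≡ \lnot p3 \lor \lnot (p2 \lor p3) \lor (\lnot p4 \lor p3) \land (p3 \to p4)   [eliminate \to]
≡ \lnot p3 \lor \lnot (p2 \lor p3) \lor (\lnot p4 \lor p3) \land (\lnot p3 \lor p4)   [eliminate \to]
≡ \lnot p3 \lor \lnot p2 \land \lnot p3 \lor (\lnot p4 \lor p3) \land (\lnot p3 \lor p4)   [De Morgan]
≡ \lnot p3 \lor \lnot p2 \land \lnot p3 \lor \lnot p4 \land \lnot p3 \lor \lnot p4 \land p4 \lor p3 \land \lnot p3 \lor p3 \land p4   [distribute \land over \lor]
≡ \lnot p3 \lor p3 \land p4   [simplify]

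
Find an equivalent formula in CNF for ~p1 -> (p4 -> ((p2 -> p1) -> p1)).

~p1 -> (p4 -> ((p2 -> p1) -> p1))
= ~~p1 | (p4 -> ((p2 -> p1) -> p1))   (eliminate ->)
= ~~p1 | ~p4 | ((p2 -> p1) -> p1)   (eliminate ->)
= ~~p1 | ~p4 | ~(p2 -> p1) | p1   (eliminate ->)
= ~~p1 | ~p4 | ~(~p2 | p1) | p1   (eliminate ->)
= p1 | ~p4 | ~(~p2 | p1) | p1   (double negation)
= p1 | ~p4 | (~~p2 & ~p1) | p1   (De Morgan)
= p1 | ~p4 | (p2 & ~p1) | p1   (double negation)
= (p1 | ~p4 | p2 | p1) & (p1 | ~p4 | ~p1 | p1)   (distribute | over &)
= p1 | ~p4 | p2   (simplify)

p1 | ~p4 | p2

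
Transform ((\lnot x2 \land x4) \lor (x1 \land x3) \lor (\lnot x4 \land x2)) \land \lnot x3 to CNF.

(\lnot x2 \lor x1 \lor \lnot x4) \land (\lnot x2 \lor x3 \lor \lnot x4) \land (x4 \lor x1 \lor x2) \land (x4 \lor x3 \lor x2) \land \lnot x3

((\lnot x2 \land x4) \lor (x1 \land x3) \lor (\lnot x4 \land x2)) \land \lnot x3
= (\lnot x2 \lor x1 \lor \lnot x4) \land (\lnot x2 \lor x1 \lor x2) \land (\lnot x2 \lor x3 \lor \lnot x4) \land (\lnot x2 \lor x3 \lor x2) \land (x4 \lor x1 \lor \lnot x4) \land (x4 \lor x1 \lor x2) \land (x4 \lor x3 \lor \lnot x4) \land (x4 \lor x3 \lor x2) \land \lnot x3   — distribute \lor over \land
= (\lnot x2 \lor x1 \lor \lnot x4) \land (\lnot x2 \lor x3 \lor \lnot x4) \land (x4 \lor x1 \lor x2) \land (x4 \lor x3 \lor x2) \land \lnot x3   — simplify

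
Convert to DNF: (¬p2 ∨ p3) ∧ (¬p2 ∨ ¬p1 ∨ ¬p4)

(¬p2 ∨ p3) ∧ (¬p2 ∨ ¬p1 ∨ ¬p4)
= (¬p2 ∧ ¬p2) ∨ (¬p2 ∧ ¬p1) ∨ (¬p2 ∧ ¬p4) ∨ (p3 ∧ ¬p2) ∨ (p3 ∧ ¬p1) ∨ (p3 ∧ ¬p4)   — distribute ∧ over ∨
= ¬p2 ∨ (p3 ∧ ¬p1) ∨ (p3 ∧ ¬p4)   — simplify

¬p2 ∨ (p3 ∧ ¬p1) ∨ (p3 ∧ ¬p4)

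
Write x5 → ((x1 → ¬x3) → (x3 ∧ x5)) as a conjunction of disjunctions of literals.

x5 → ((x1 → ¬x3) → (x3 ∧ x5))
≡ ¬x5 ∨ ((x1 → ¬x3) → (x3 ∧ x5))   (eliminate →)
≡ ¬x5 ∨ ¬(x1 → ¬x3) ∨ (x3 ∧ x5)   (eliminate →)
≡ ¬x5 ∨ ¬(¬x1 ∨ ¬x3) ∨ (x3 ∧ x5)   (eliminate →)
≡ ¬x5 ∨ (¬¬x1 ∧ ¬¬x3) ∨ (x3 ∧ x5)   (De Morgan)
≡ ¬x5 ∨ (x1 ∧ ¬¬x3) ∨ (x3 ∧ x5)   (double negation)
≡ ¬x5 ∨ (x1 ∧ x3) ∨ (x3 ∧ x5)   (double negation)
≡ (¬x5 ∨ x1 ∨ x3) ∧ (¬x5 ∨ x1 ∨ x5) ∧ (¬x5 ∨ x3 ∨ x3) ∧ (¬x5 ∨ x3 ∨ x5)   (distribute ∨ over ∧)
≡ ¬x5 ∨ x3   (simplify)

¬x5 ∨ x3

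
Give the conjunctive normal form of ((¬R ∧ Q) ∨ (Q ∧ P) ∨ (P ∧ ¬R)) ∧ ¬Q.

((¬R ∧ Q) ∨ (Q ∧ P) ∨ (P ∧ ¬R)) ∧ ¬Q
⇔ (¬R ∨ Q ∨ P) ∧ (¬R ∨ Q ∨ ¬R) ∧ (¬R ∨ P ∨ P) ∧ (¬R ∨ P ∨ ¬R) ∧ (Q ∨ Q ∨ P) ∧ (Q ∨ Q ∨ ¬R) ∧ (Q ∨ P ∨ P) ∧ (Q ∨ P ∨ ¬R) ∧ ¬Q   [distribute ∨ over ∧]
⇔ (¬R ∨ Q) ∧ (¬R ∨ P) ∧ (Q ∨ P) ∧ ¬Q   [simplify]

(¬R ∨ Q) ∧ (¬R ∨ P) ∧ (Q ∨ P) ∧ ¬Q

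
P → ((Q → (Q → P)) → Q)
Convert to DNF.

P → ((Q → (Q → P)) → Q)
⇔ ¬P ∨ ((Q → (Q → P)) → Q)   (eliminate →)
⇔ ¬P ∨ ¬(Q → (Q → P)) ∨ Q   (eliminate →)
⇔ ¬P ∨ ¬(¬Q ∨ (Q → P)) ∨ Q   (eliminate →)
⇔ ¬P ∨ ¬(¬Q ∨ ¬Q ∨ P) ∨ Q   (eliminate →)
⇔ ¬P ∨ (¬¬Q ∧ ¬¬Q ∧ ¬P) ∨ Q   (De Morgan)
⇔ ¬P ∨ (Q ∧ ¬¬Q ∧ ¬P) ∨ Q   (double negation)
⇔ ¬P ∨ (Q ∧ Q ∧ ¬P) ∨ Q   (double negation)
⇔ ¬P ∨ Q   (simplify)

¬P ∨ Q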